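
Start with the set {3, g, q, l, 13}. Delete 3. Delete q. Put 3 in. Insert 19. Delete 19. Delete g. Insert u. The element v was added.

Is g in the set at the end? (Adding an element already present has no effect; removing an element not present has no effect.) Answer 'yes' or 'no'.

Answer: no

Derivation:
Tracking the set through each operation:
Start: {13, 3, g, l, q}
Event 1 (remove 3): removed. Set: {13, g, l, q}
Event 2 (remove q): removed. Set: {13, g, l}
Event 3 (add 3): added. Set: {13, 3, g, l}
Event 4 (add 19): added. Set: {13, 19, 3, g, l}
Event 5 (remove 19): removed. Set: {13, 3, g, l}
Event 6 (remove g): removed. Set: {13, 3, l}
Event 7 (add u): added. Set: {13, 3, l, u}
Event 8 (add v): added. Set: {13, 3, l, u, v}

Final set: {13, 3, l, u, v} (size 5)
g is NOT in the final set.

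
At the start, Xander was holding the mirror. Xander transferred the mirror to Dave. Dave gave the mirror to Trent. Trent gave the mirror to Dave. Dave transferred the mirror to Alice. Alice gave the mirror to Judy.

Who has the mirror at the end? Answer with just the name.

Tracking the mirror through each event:
Start: Xander has the mirror.
After event 1: Dave has the mirror.
After event 2: Trent has the mirror.
After event 3: Dave has the mirror.
After event 4: Alice has the mirror.
After event 5: Judy has the mirror.

Answer: Judy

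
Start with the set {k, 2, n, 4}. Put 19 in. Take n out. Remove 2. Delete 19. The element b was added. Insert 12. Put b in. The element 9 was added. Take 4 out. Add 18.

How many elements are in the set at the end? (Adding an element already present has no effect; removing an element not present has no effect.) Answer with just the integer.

Tracking the set through each operation:
Start: {2, 4, k, n}
Event 1 (add 19): added. Set: {19, 2, 4, k, n}
Event 2 (remove n): removed. Set: {19, 2, 4, k}
Event 3 (remove 2): removed. Set: {19, 4, k}
Event 4 (remove 19): removed. Set: {4, k}
Event 5 (add b): added. Set: {4, b, k}
Event 6 (add 12): added. Set: {12, 4, b, k}
Event 7 (add b): already present, no change. Set: {12, 4, b, k}
Event 8 (add 9): added. Set: {12, 4, 9, b, k}
Event 9 (remove 4): removed. Set: {12, 9, b, k}
Event 10 (add 18): added. Set: {12, 18, 9, b, k}

Final set: {12, 18, 9, b, k} (size 5)

Answer: 5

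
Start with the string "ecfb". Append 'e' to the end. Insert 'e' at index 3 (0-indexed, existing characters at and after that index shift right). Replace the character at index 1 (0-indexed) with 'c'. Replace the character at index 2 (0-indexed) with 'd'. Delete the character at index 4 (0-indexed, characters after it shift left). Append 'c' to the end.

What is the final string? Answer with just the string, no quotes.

Applying each edit step by step:
Start: "ecfb"
Op 1 (append 'e'): "ecfb" -> "ecfbe"
Op 2 (insert 'e' at idx 3): "ecfbe" -> "ecfebe"
Op 3 (replace idx 1: 'c' -> 'c'): "ecfebe" -> "ecfebe"
Op 4 (replace idx 2: 'f' -> 'd'): "ecfebe" -> "ecdebe"
Op 5 (delete idx 4 = 'b'): "ecdebe" -> "ecdee"
Op 6 (append 'c'): "ecdee" -> "ecdeec"

Answer: ecdeec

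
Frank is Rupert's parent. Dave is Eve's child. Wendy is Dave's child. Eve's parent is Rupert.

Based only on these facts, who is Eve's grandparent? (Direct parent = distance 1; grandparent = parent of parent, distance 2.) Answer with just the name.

Reconstructing the parent chain from the given facts:
  Frank -> Rupert -> Eve -> Dave -> Wendy
(each arrow means 'parent of the next')
Positions in the chain (0 = top):
  position of Frank: 0
  position of Rupert: 1
  position of Eve: 2
  position of Dave: 3
  position of Wendy: 4

Eve is at position 2; the grandparent is 2 steps up the chain, i.e. position 0: Frank.

Answer: Frank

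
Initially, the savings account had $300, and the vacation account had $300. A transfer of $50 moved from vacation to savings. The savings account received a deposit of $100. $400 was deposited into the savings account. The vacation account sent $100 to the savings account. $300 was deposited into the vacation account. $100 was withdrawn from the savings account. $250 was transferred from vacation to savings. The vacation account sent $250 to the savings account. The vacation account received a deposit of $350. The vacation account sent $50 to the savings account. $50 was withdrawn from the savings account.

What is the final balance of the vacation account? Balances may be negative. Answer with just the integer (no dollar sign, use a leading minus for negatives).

Tracking account balances step by step:
Start: savings=300, vacation=300
Event 1 (transfer 50 vacation -> savings): vacation: 300 - 50 = 250, savings: 300 + 50 = 350. Balances: savings=350, vacation=250
Event 2 (deposit 100 to savings): savings: 350 + 100 = 450. Balances: savings=450, vacation=250
Event 3 (deposit 400 to savings): savings: 450 + 400 = 850. Balances: savings=850, vacation=250
Event 4 (transfer 100 vacation -> savings): vacation: 250 - 100 = 150, savings: 850 + 100 = 950. Balances: savings=950, vacation=150
Event 5 (deposit 300 to vacation): vacation: 150 + 300 = 450. Balances: savings=950, vacation=450
Event 6 (withdraw 100 from savings): savings: 950 - 100 = 850. Balances: savings=850, vacation=450
Event 7 (transfer 250 vacation -> savings): vacation: 450 - 250 = 200, savings: 850 + 250 = 1100. Balances: savings=1100, vacation=200
Event 8 (transfer 250 vacation -> savings): vacation: 200 - 250 = -50, savings: 1100 + 250 = 1350. Balances: savings=1350, vacation=-50
Event 9 (deposit 350 to vacation): vacation: -50 + 350 = 300. Balances: savings=1350, vacation=300
Event 10 (transfer 50 vacation -> savings): vacation: 300 - 50 = 250, savings: 1350 + 50 = 1400. Balances: savings=1400, vacation=250
Event 11 (withdraw 50 from savings): savings: 1400 - 50 = 1350. Balances: savings=1350, vacation=250

Final balance of vacation: 250

Answer: 250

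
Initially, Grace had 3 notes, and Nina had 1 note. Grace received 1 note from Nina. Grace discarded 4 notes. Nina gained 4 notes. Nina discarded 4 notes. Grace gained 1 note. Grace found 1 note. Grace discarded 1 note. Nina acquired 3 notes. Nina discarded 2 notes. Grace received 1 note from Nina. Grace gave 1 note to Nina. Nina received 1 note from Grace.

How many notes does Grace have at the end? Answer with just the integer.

Tracking counts step by step:
Start: Grace=3, Nina=1
Event 1 (Nina -> Grace, 1): Nina: 1 -> 0, Grace: 3 -> 4. State: Grace=4, Nina=0
Event 2 (Grace -4): Grace: 4 -> 0. State: Grace=0, Nina=0
Event 3 (Nina +4): Nina: 0 -> 4. State: Grace=0, Nina=4
Event 4 (Nina -4): Nina: 4 -> 0. State: Grace=0, Nina=0
Event 5 (Grace +1): Grace: 0 -> 1. State: Grace=1, Nina=0
Event 6 (Grace +1): Grace: 1 -> 2. State: Grace=2, Nina=0
Event 7 (Grace -1): Grace: 2 -> 1. State: Grace=1, Nina=0
Event 8 (Nina +3): Nina: 0 -> 3. State: Grace=1, Nina=3
Event 9 (Nina -2): Nina: 3 -> 1. State: Grace=1, Nina=1
Event 10 (Nina -> Grace, 1): Nina: 1 -> 0, Grace: 1 -> 2. State: Grace=2, Nina=0
Event 11 (Grace -> Nina, 1): Grace: 2 -> 1, Nina: 0 -> 1. State: Grace=1, Nina=1
Event 12 (Grace -> Nina, 1): Grace: 1 -> 0, Nina: 1 -> 2. State: Grace=0, Nina=2

Grace's final count: 0

Answer: 0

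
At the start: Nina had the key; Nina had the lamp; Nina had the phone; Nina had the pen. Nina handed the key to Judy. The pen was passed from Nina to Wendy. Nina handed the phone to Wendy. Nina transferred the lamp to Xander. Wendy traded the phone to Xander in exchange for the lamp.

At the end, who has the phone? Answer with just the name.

Answer: Xander

Derivation:
Tracking all object holders:
Start: key:Nina, lamp:Nina, phone:Nina, pen:Nina
Event 1 (give key: Nina -> Judy). State: key:Judy, lamp:Nina, phone:Nina, pen:Nina
Event 2 (give pen: Nina -> Wendy). State: key:Judy, lamp:Nina, phone:Nina, pen:Wendy
Event 3 (give phone: Nina -> Wendy). State: key:Judy, lamp:Nina, phone:Wendy, pen:Wendy
Event 4 (give lamp: Nina -> Xander). State: key:Judy, lamp:Xander, phone:Wendy, pen:Wendy
Event 5 (swap phone<->lamp: now phone:Xander, lamp:Wendy). State: key:Judy, lamp:Wendy, phone:Xander, pen:Wendy

Final state: key:Judy, lamp:Wendy, phone:Xander, pen:Wendy
The phone is held by Xander.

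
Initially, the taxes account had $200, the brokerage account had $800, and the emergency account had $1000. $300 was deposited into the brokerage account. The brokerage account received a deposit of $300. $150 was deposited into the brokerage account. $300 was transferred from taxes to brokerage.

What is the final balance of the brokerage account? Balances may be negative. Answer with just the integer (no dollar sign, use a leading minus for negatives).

Answer: 1850

Derivation:
Tracking account balances step by step:
Start: taxes=200, brokerage=800, emergency=1000
Event 1 (deposit 300 to brokerage): brokerage: 800 + 300 = 1100. Balances: taxes=200, brokerage=1100, emergency=1000
Event 2 (deposit 300 to brokerage): brokerage: 1100 + 300 = 1400. Balances: taxes=200, brokerage=1400, emergency=1000
Event 3 (deposit 150 to brokerage): brokerage: 1400 + 150 = 1550. Balances: taxes=200, brokerage=1550, emergency=1000
Event 4 (transfer 300 taxes -> brokerage): taxes: 200 - 300 = -100, brokerage: 1550 + 300 = 1850. Balances: taxes=-100, brokerage=1850, emergency=1000

Final balance of brokerage: 1850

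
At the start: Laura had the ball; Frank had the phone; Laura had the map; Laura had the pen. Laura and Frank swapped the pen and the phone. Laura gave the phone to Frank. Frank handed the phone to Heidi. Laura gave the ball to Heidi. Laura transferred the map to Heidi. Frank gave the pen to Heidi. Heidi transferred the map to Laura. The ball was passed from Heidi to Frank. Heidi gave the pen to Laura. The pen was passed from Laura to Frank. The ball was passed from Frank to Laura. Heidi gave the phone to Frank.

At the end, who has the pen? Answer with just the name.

Answer: Frank

Derivation:
Tracking all object holders:
Start: ball:Laura, phone:Frank, map:Laura, pen:Laura
Event 1 (swap pen<->phone: now pen:Frank, phone:Laura). State: ball:Laura, phone:Laura, map:Laura, pen:Frank
Event 2 (give phone: Laura -> Frank). State: ball:Laura, phone:Frank, map:Laura, pen:Frank
Event 3 (give phone: Frank -> Heidi). State: ball:Laura, phone:Heidi, map:Laura, pen:Frank
Event 4 (give ball: Laura -> Heidi). State: ball:Heidi, phone:Heidi, map:Laura, pen:Frank
Event 5 (give map: Laura -> Heidi). State: ball:Heidi, phone:Heidi, map:Heidi, pen:Frank
Event 6 (give pen: Frank -> Heidi). State: ball:Heidi, phone:Heidi, map:Heidi, pen:Heidi
Event 7 (give map: Heidi -> Laura). State: ball:Heidi, phone:Heidi, map:Laura, pen:Heidi
Event 8 (give ball: Heidi -> Frank). State: ball:Frank, phone:Heidi, map:Laura, pen:Heidi
Event 9 (give pen: Heidi -> Laura). State: ball:Frank, phone:Heidi, map:Laura, pen:Laura
Event 10 (give pen: Laura -> Frank). State: ball:Frank, phone:Heidi, map:Laura, pen:Frank
Event 11 (give ball: Frank -> Laura). State: ball:Laura, phone:Heidi, map:Laura, pen:Frank
Event 12 (give phone: Heidi -> Frank). State: ball:Laura, phone:Frank, map:Laura, pen:Frank

Final state: ball:Laura, phone:Frank, map:Laura, pen:Frank
The pen is held by Frank.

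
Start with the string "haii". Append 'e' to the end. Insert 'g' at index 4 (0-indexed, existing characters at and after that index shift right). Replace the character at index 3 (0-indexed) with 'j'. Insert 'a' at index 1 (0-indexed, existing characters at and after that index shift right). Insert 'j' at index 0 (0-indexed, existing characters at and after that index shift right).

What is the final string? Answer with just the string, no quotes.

Answer: jhaaijge

Derivation:
Applying each edit step by step:
Start: "haii"
Op 1 (append 'e'): "haii" -> "haiie"
Op 2 (insert 'g' at idx 4): "haiie" -> "haiige"
Op 3 (replace idx 3: 'i' -> 'j'): "haiige" -> "haijge"
Op 4 (insert 'a' at idx 1): "haijge" -> "haaijge"
Op 5 (insert 'j' at idx 0): "haaijge" -> "jhaaijge"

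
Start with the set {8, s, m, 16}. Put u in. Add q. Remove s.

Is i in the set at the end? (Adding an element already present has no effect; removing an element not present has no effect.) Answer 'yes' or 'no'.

Answer: no

Derivation:
Tracking the set through each operation:
Start: {16, 8, m, s}
Event 1 (add u): added. Set: {16, 8, m, s, u}
Event 2 (add q): added. Set: {16, 8, m, q, s, u}
Event 3 (remove s): removed. Set: {16, 8, m, q, u}

Final set: {16, 8, m, q, u} (size 5)
i is NOT in the final set.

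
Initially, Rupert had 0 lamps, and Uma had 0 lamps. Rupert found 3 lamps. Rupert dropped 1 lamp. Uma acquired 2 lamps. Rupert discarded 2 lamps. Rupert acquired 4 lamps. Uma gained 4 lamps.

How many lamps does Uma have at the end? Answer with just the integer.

Answer: 6

Derivation:
Tracking counts step by step:
Start: Rupert=0, Uma=0
Event 1 (Rupert +3): Rupert: 0 -> 3. State: Rupert=3, Uma=0
Event 2 (Rupert -1): Rupert: 3 -> 2. State: Rupert=2, Uma=0
Event 3 (Uma +2): Uma: 0 -> 2. State: Rupert=2, Uma=2
Event 4 (Rupert -2): Rupert: 2 -> 0. State: Rupert=0, Uma=2
Event 5 (Rupert +4): Rupert: 0 -> 4. State: Rupert=4, Uma=2
Event 6 (Uma +4): Uma: 2 -> 6. State: Rupert=4, Uma=6

Uma's final count: 6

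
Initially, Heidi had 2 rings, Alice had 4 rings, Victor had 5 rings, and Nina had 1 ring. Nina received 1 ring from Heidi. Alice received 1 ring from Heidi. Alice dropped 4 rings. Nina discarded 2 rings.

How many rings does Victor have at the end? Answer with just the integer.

Answer: 5

Derivation:
Tracking counts step by step:
Start: Heidi=2, Alice=4, Victor=5, Nina=1
Event 1 (Heidi -> Nina, 1): Heidi: 2 -> 1, Nina: 1 -> 2. State: Heidi=1, Alice=4, Victor=5, Nina=2
Event 2 (Heidi -> Alice, 1): Heidi: 1 -> 0, Alice: 4 -> 5. State: Heidi=0, Alice=5, Victor=5, Nina=2
Event 3 (Alice -4): Alice: 5 -> 1. State: Heidi=0, Alice=1, Victor=5, Nina=2
Event 4 (Nina -2): Nina: 2 -> 0. State: Heidi=0, Alice=1, Victor=5, Nina=0

Victor's final count: 5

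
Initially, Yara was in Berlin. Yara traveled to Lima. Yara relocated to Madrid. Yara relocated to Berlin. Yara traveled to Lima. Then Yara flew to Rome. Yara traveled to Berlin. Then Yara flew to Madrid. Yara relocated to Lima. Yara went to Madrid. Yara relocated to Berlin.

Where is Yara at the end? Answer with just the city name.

Answer: Berlin

Derivation:
Tracking Yara's location:
Start: Yara is in Berlin.
After move 1: Berlin -> Lima. Yara is in Lima.
After move 2: Lima -> Madrid. Yara is in Madrid.
After move 3: Madrid -> Berlin. Yara is in Berlin.
After move 4: Berlin -> Lima. Yara is in Lima.
After move 5: Lima -> Rome. Yara is in Rome.
After move 6: Rome -> Berlin. Yara is in Berlin.
After move 7: Berlin -> Madrid. Yara is in Madrid.
After move 8: Madrid -> Lima. Yara is in Lima.
After move 9: Lima -> Madrid. Yara is in Madrid.
After move 10: Madrid -> Berlin. Yara is in Berlin.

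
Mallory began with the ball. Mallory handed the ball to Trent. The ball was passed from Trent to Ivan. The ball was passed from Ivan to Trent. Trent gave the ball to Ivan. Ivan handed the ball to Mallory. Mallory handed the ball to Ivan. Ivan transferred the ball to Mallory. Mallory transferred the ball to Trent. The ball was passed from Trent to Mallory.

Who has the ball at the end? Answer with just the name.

Answer: Mallory

Derivation:
Tracking the ball through each event:
Start: Mallory has the ball.
After event 1: Trent has the ball.
After event 2: Ivan has the ball.
After event 3: Trent has the ball.
After event 4: Ivan has the ball.
After event 5: Mallory has the ball.
After event 6: Ivan has the ball.
After event 7: Mallory has the ball.
After event 8: Trent has the ball.
After event 9: Mallory has the ball.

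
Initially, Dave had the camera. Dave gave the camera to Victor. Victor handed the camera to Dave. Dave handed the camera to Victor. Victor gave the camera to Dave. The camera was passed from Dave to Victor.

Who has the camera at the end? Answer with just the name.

Tracking the camera through each event:
Start: Dave has the camera.
After event 1: Victor has the camera.
After event 2: Dave has the camera.
After event 3: Victor has the camera.
After event 4: Dave has the camera.
After event 5: Victor has the camera.

Answer: Victor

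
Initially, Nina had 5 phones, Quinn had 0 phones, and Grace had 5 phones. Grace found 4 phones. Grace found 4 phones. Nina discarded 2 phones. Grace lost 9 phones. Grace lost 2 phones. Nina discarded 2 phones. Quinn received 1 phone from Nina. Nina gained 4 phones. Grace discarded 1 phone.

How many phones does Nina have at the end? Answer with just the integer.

Answer: 4

Derivation:
Tracking counts step by step:
Start: Nina=5, Quinn=0, Grace=5
Event 1 (Grace +4): Grace: 5 -> 9. State: Nina=5, Quinn=0, Grace=9
Event 2 (Grace +4): Grace: 9 -> 13. State: Nina=5, Quinn=0, Grace=13
Event 3 (Nina -2): Nina: 5 -> 3. State: Nina=3, Quinn=0, Grace=13
Event 4 (Grace -9): Grace: 13 -> 4. State: Nina=3, Quinn=0, Grace=4
Event 5 (Grace -2): Grace: 4 -> 2. State: Nina=3, Quinn=0, Grace=2
Event 6 (Nina -2): Nina: 3 -> 1. State: Nina=1, Quinn=0, Grace=2
Event 7 (Nina -> Quinn, 1): Nina: 1 -> 0, Quinn: 0 -> 1. State: Nina=0, Quinn=1, Grace=2
Event 8 (Nina +4): Nina: 0 -> 4. State: Nina=4, Quinn=1, Grace=2
Event 9 (Grace -1): Grace: 2 -> 1. State: Nina=4, Quinn=1, Grace=1

Nina's final count: 4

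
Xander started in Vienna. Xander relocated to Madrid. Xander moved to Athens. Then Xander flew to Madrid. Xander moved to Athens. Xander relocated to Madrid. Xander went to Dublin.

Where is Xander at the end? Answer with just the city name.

Tracking Xander's location:
Start: Xander is in Vienna.
After move 1: Vienna -> Madrid. Xander is in Madrid.
After move 2: Madrid -> Athens. Xander is in Athens.
After move 3: Athens -> Madrid. Xander is in Madrid.
After move 4: Madrid -> Athens. Xander is in Athens.
After move 5: Athens -> Madrid. Xander is in Madrid.
After move 6: Madrid -> Dublin. Xander is in Dublin.

Answer: Dublin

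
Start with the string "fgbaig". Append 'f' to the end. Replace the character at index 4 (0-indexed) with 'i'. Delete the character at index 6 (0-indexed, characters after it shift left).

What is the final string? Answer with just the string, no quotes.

Answer: fgbaig

Derivation:
Applying each edit step by step:
Start: "fgbaig"
Op 1 (append 'f'): "fgbaig" -> "fgbaigf"
Op 2 (replace idx 4: 'i' -> 'i'): "fgbaigf" -> "fgbaigf"
Op 3 (delete idx 6 = 'f'): "fgbaigf" -> "fgbaig"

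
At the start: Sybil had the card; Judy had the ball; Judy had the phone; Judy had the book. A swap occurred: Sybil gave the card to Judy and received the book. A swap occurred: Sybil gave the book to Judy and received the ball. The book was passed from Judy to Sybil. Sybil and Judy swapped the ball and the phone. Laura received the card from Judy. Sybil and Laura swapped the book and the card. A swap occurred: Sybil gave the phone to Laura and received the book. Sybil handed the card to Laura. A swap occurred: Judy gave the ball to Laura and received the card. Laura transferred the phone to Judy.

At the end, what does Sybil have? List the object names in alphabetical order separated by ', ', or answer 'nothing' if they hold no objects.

Answer: book

Derivation:
Tracking all object holders:
Start: card:Sybil, ball:Judy, phone:Judy, book:Judy
Event 1 (swap card<->book: now card:Judy, book:Sybil). State: card:Judy, ball:Judy, phone:Judy, book:Sybil
Event 2 (swap book<->ball: now book:Judy, ball:Sybil). State: card:Judy, ball:Sybil, phone:Judy, book:Judy
Event 3 (give book: Judy -> Sybil). State: card:Judy, ball:Sybil, phone:Judy, book:Sybil
Event 4 (swap ball<->phone: now ball:Judy, phone:Sybil). State: card:Judy, ball:Judy, phone:Sybil, book:Sybil
Event 5 (give card: Judy -> Laura). State: card:Laura, ball:Judy, phone:Sybil, book:Sybil
Event 6 (swap book<->card: now book:Laura, card:Sybil). State: card:Sybil, ball:Judy, phone:Sybil, book:Laura
Event 7 (swap phone<->book: now phone:Laura, book:Sybil). State: card:Sybil, ball:Judy, phone:Laura, book:Sybil
Event 8 (give card: Sybil -> Laura). State: card:Laura, ball:Judy, phone:Laura, book:Sybil
Event 9 (swap ball<->card: now ball:Laura, card:Judy). State: card:Judy, ball:Laura, phone:Laura, book:Sybil
Event 10 (give phone: Laura -> Judy). State: card:Judy, ball:Laura, phone:Judy, book:Sybil

Final state: card:Judy, ball:Laura, phone:Judy, book:Sybil
Sybil holds: book.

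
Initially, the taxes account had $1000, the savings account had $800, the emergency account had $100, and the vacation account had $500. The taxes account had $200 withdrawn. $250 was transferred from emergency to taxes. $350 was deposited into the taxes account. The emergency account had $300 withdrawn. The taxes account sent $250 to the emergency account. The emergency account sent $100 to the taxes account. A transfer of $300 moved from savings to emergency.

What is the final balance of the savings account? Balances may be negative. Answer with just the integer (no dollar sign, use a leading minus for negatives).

Tracking account balances step by step:
Start: taxes=1000, savings=800, emergency=100, vacation=500
Event 1 (withdraw 200 from taxes): taxes: 1000 - 200 = 800. Balances: taxes=800, savings=800, emergency=100, vacation=500
Event 2 (transfer 250 emergency -> taxes): emergency: 100 - 250 = -150, taxes: 800 + 250 = 1050. Balances: taxes=1050, savings=800, emergency=-150, vacation=500
Event 3 (deposit 350 to taxes): taxes: 1050 + 350 = 1400. Balances: taxes=1400, savings=800, emergency=-150, vacation=500
Event 4 (withdraw 300 from emergency): emergency: -150 - 300 = -450. Balances: taxes=1400, savings=800, emergency=-450, vacation=500
Event 5 (transfer 250 taxes -> emergency): taxes: 1400 - 250 = 1150, emergency: -450 + 250 = -200. Balances: taxes=1150, savings=800, emergency=-200, vacation=500
Event 6 (transfer 100 emergency -> taxes): emergency: -200 - 100 = -300, taxes: 1150 + 100 = 1250. Balances: taxes=1250, savings=800, emergency=-300, vacation=500
Event 7 (transfer 300 savings -> emergency): savings: 800 - 300 = 500, emergency: -300 + 300 = 0. Balances: taxes=1250, savings=500, emergency=0, vacation=500

Final balance of savings: 500

Answer: 500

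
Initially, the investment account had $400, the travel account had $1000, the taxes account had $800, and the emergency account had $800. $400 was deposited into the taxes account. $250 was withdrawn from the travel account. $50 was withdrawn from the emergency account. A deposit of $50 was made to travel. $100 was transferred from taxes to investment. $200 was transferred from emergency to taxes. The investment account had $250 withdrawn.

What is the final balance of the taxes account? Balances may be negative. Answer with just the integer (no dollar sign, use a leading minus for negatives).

Tracking account balances step by step:
Start: investment=400, travel=1000, taxes=800, emergency=800
Event 1 (deposit 400 to taxes): taxes: 800 + 400 = 1200. Balances: investment=400, travel=1000, taxes=1200, emergency=800
Event 2 (withdraw 250 from travel): travel: 1000 - 250 = 750. Balances: investment=400, travel=750, taxes=1200, emergency=800
Event 3 (withdraw 50 from emergency): emergency: 800 - 50 = 750. Balances: investment=400, travel=750, taxes=1200, emergency=750
Event 4 (deposit 50 to travel): travel: 750 + 50 = 800. Balances: investment=400, travel=800, taxes=1200, emergency=750
Event 5 (transfer 100 taxes -> investment): taxes: 1200 - 100 = 1100, investment: 400 + 100 = 500. Balances: investment=500, travel=800, taxes=1100, emergency=750
Event 6 (transfer 200 emergency -> taxes): emergency: 750 - 200 = 550, taxes: 1100 + 200 = 1300. Balances: investment=500, travel=800, taxes=1300, emergency=550
Event 7 (withdraw 250 from investment): investment: 500 - 250 = 250. Balances: investment=250, travel=800, taxes=1300, emergency=550

Final balance of taxes: 1300

Answer: 1300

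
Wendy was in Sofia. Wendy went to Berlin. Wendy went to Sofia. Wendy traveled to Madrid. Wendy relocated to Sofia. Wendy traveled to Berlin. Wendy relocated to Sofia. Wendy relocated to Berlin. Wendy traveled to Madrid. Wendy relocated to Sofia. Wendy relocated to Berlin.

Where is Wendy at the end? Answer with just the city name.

Tracking Wendy's location:
Start: Wendy is in Sofia.
After move 1: Sofia -> Berlin. Wendy is in Berlin.
After move 2: Berlin -> Sofia. Wendy is in Sofia.
After move 3: Sofia -> Madrid. Wendy is in Madrid.
After move 4: Madrid -> Sofia. Wendy is in Sofia.
After move 5: Sofia -> Berlin. Wendy is in Berlin.
After move 6: Berlin -> Sofia. Wendy is in Sofia.
After move 7: Sofia -> Berlin. Wendy is in Berlin.
After move 8: Berlin -> Madrid. Wendy is in Madrid.
After move 9: Madrid -> Sofia. Wendy is in Sofia.
After move 10: Sofia -> Berlin. Wendy is in Berlin.

Answer: Berlin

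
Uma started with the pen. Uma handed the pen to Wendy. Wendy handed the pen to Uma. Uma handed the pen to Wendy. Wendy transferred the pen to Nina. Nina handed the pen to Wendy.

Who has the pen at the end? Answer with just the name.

Answer: Wendy

Derivation:
Tracking the pen through each event:
Start: Uma has the pen.
After event 1: Wendy has the pen.
After event 2: Uma has the pen.
After event 3: Wendy has the pen.
After event 4: Nina has the pen.
After event 5: Wendy has the pen.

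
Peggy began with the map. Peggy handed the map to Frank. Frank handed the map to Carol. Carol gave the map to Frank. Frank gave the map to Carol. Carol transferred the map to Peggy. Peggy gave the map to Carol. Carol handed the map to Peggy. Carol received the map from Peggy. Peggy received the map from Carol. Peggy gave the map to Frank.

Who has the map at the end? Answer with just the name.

Answer: Frank

Derivation:
Tracking the map through each event:
Start: Peggy has the map.
After event 1: Frank has the map.
After event 2: Carol has the map.
After event 3: Frank has the map.
After event 4: Carol has the map.
After event 5: Peggy has the map.
After event 6: Carol has the map.
After event 7: Peggy has the map.
After event 8: Carol has the map.
After event 9: Peggy has the map.
After event 10: Frank has the map.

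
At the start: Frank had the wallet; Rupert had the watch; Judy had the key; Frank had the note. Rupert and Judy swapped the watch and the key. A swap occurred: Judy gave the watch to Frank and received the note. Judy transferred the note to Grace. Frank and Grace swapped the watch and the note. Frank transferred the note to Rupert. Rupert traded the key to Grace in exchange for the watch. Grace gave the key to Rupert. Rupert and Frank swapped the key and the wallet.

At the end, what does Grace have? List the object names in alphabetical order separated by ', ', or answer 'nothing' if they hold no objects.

Answer: nothing

Derivation:
Tracking all object holders:
Start: wallet:Frank, watch:Rupert, key:Judy, note:Frank
Event 1 (swap watch<->key: now watch:Judy, key:Rupert). State: wallet:Frank, watch:Judy, key:Rupert, note:Frank
Event 2 (swap watch<->note: now watch:Frank, note:Judy). State: wallet:Frank, watch:Frank, key:Rupert, note:Judy
Event 3 (give note: Judy -> Grace). State: wallet:Frank, watch:Frank, key:Rupert, note:Grace
Event 4 (swap watch<->note: now watch:Grace, note:Frank). State: wallet:Frank, watch:Grace, key:Rupert, note:Frank
Event 5 (give note: Frank -> Rupert). State: wallet:Frank, watch:Grace, key:Rupert, note:Rupert
Event 6 (swap key<->watch: now key:Grace, watch:Rupert). State: wallet:Frank, watch:Rupert, key:Grace, note:Rupert
Event 7 (give key: Grace -> Rupert). State: wallet:Frank, watch:Rupert, key:Rupert, note:Rupert
Event 8 (swap key<->wallet: now key:Frank, wallet:Rupert). State: wallet:Rupert, watch:Rupert, key:Frank, note:Rupert

Final state: wallet:Rupert, watch:Rupert, key:Frank, note:Rupert
Grace holds: (nothing).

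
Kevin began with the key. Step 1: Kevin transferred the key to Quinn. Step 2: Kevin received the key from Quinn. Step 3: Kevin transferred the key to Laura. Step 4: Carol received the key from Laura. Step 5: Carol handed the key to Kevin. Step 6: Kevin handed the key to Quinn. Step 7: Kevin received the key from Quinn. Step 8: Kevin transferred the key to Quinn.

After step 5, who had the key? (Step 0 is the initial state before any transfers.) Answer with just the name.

Answer: Kevin

Derivation:
Tracking the key holder through step 5:
After step 0 (start): Kevin
After step 1: Quinn
After step 2: Kevin
After step 3: Laura
After step 4: Carol
After step 5: Kevin

At step 5, the holder is Kevin.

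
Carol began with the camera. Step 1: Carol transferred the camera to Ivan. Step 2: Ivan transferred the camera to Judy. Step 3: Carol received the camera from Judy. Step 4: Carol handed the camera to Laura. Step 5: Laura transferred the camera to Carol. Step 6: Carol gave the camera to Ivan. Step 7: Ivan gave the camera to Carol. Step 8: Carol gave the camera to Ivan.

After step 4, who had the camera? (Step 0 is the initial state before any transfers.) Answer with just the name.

Answer: Laura

Derivation:
Tracking the camera holder through step 4:
After step 0 (start): Carol
After step 1: Ivan
After step 2: Judy
After step 3: Carol
After step 4: Laura

At step 4, the holder is Laura.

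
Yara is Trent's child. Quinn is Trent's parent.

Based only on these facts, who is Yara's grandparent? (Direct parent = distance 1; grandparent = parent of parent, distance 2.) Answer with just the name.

Reconstructing the parent chain from the given facts:
  Quinn -> Trent -> Yara
(each arrow means 'parent of the next')
Positions in the chain (0 = top):
  position of Quinn: 0
  position of Trent: 1
  position of Yara: 2

Yara is at position 2; the grandparent is 2 steps up the chain, i.e. position 0: Quinn.

Answer: Quinn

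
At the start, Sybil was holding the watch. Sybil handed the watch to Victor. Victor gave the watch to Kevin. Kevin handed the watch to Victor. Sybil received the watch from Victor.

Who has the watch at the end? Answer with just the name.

Tracking the watch through each event:
Start: Sybil has the watch.
After event 1: Victor has the watch.
After event 2: Kevin has the watch.
After event 3: Victor has the watch.
After event 4: Sybil has the watch.

Answer: Sybil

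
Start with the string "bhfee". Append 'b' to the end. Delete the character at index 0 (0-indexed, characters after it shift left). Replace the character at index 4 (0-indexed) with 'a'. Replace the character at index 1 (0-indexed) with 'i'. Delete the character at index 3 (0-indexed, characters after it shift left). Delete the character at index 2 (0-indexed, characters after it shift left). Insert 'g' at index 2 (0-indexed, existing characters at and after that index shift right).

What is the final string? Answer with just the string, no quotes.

Applying each edit step by step:
Start: "bhfee"
Op 1 (append 'b'): "bhfee" -> "bhfeeb"
Op 2 (delete idx 0 = 'b'): "bhfeeb" -> "hfeeb"
Op 3 (replace idx 4: 'b' -> 'a'): "hfeeb" -> "hfeea"
Op 4 (replace idx 1: 'f' -> 'i'): "hfeea" -> "hieea"
Op 5 (delete idx 3 = 'e'): "hieea" -> "hiea"
Op 6 (delete idx 2 = 'e'): "hiea" -> "hia"
Op 7 (insert 'g' at idx 2): "hia" -> "higa"

Answer: higa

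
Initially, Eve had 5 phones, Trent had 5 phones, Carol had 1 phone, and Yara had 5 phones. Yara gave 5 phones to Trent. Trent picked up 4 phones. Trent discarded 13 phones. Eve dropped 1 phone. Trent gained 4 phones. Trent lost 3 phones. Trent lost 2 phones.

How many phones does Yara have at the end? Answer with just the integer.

Answer: 0

Derivation:
Tracking counts step by step:
Start: Eve=5, Trent=5, Carol=1, Yara=5
Event 1 (Yara -> Trent, 5): Yara: 5 -> 0, Trent: 5 -> 10. State: Eve=5, Trent=10, Carol=1, Yara=0
Event 2 (Trent +4): Trent: 10 -> 14. State: Eve=5, Trent=14, Carol=1, Yara=0
Event 3 (Trent -13): Trent: 14 -> 1. State: Eve=5, Trent=1, Carol=1, Yara=0
Event 4 (Eve -1): Eve: 5 -> 4. State: Eve=4, Trent=1, Carol=1, Yara=0
Event 5 (Trent +4): Trent: 1 -> 5. State: Eve=4, Trent=5, Carol=1, Yara=0
Event 6 (Trent -3): Trent: 5 -> 2. State: Eve=4, Trent=2, Carol=1, Yara=0
Event 7 (Trent -2): Trent: 2 -> 0. State: Eve=4, Trent=0, Carol=1, Yara=0

Yara's final count: 0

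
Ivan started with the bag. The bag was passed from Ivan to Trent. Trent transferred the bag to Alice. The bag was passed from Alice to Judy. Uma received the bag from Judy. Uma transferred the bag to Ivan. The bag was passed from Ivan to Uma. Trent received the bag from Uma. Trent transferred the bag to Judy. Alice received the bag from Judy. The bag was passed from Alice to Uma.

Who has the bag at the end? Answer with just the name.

Answer: Uma

Derivation:
Tracking the bag through each event:
Start: Ivan has the bag.
After event 1: Trent has the bag.
After event 2: Alice has the bag.
After event 3: Judy has the bag.
After event 4: Uma has the bag.
After event 5: Ivan has the bag.
After event 6: Uma has the bag.
After event 7: Trent has the bag.
After event 8: Judy has the bag.
After event 9: Alice has the bag.
After event 10: Uma has the bag.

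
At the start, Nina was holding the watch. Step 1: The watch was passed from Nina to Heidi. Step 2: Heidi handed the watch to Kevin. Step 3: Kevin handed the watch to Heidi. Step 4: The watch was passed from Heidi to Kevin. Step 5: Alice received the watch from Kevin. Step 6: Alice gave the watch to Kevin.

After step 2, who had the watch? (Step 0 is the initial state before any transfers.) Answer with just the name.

Tracking the watch holder through step 2:
After step 0 (start): Nina
After step 1: Heidi
After step 2: Kevin

At step 2, the holder is Kevin.

Answer: Kevin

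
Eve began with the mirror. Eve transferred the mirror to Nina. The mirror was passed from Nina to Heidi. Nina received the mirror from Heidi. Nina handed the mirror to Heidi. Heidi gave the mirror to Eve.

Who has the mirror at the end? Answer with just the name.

Tracking the mirror through each event:
Start: Eve has the mirror.
After event 1: Nina has the mirror.
After event 2: Heidi has the mirror.
After event 3: Nina has the mirror.
After event 4: Heidi has the mirror.
After event 5: Eve has the mirror.

Answer: Eve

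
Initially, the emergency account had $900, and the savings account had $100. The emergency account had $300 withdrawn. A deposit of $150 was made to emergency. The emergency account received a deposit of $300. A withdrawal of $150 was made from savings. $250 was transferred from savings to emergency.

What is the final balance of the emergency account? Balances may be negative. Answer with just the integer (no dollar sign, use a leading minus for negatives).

Answer: 1300

Derivation:
Tracking account balances step by step:
Start: emergency=900, savings=100
Event 1 (withdraw 300 from emergency): emergency: 900 - 300 = 600. Balances: emergency=600, savings=100
Event 2 (deposit 150 to emergency): emergency: 600 + 150 = 750. Balances: emergency=750, savings=100
Event 3 (deposit 300 to emergency): emergency: 750 + 300 = 1050. Balances: emergency=1050, savings=100
Event 4 (withdraw 150 from savings): savings: 100 - 150 = -50. Balances: emergency=1050, savings=-50
Event 5 (transfer 250 savings -> emergency): savings: -50 - 250 = -300, emergency: 1050 + 250 = 1300. Balances: emergency=1300, savings=-300

Final balance of emergency: 1300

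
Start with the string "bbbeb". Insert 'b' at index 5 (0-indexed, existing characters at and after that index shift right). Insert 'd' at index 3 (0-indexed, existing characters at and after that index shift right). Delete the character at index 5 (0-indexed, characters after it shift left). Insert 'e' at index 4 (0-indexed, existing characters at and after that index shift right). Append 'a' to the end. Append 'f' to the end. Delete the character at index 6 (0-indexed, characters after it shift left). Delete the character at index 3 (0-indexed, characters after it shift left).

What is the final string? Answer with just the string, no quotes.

Answer: bbbeeaf

Derivation:
Applying each edit step by step:
Start: "bbbeb"
Op 1 (insert 'b' at idx 5): "bbbeb" -> "bbbebb"
Op 2 (insert 'd' at idx 3): "bbbebb" -> "bbbdebb"
Op 3 (delete idx 5 = 'b'): "bbbdebb" -> "bbbdeb"
Op 4 (insert 'e' at idx 4): "bbbdeb" -> "bbbdeeb"
Op 5 (append 'a'): "bbbdeeb" -> "bbbdeeba"
Op 6 (append 'f'): "bbbdeeba" -> "bbbdeebaf"
Op 7 (delete idx 6 = 'b'): "bbbdeebaf" -> "bbbdeeaf"
Op 8 (delete idx 3 = 'd'): "bbbdeeaf" -> "bbbeeaf"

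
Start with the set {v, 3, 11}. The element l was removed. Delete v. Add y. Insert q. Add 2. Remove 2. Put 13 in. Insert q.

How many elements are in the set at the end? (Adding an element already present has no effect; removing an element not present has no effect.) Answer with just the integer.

Answer: 5

Derivation:
Tracking the set through each operation:
Start: {11, 3, v}
Event 1 (remove l): not present, no change. Set: {11, 3, v}
Event 2 (remove v): removed. Set: {11, 3}
Event 3 (add y): added. Set: {11, 3, y}
Event 4 (add q): added. Set: {11, 3, q, y}
Event 5 (add 2): added. Set: {11, 2, 3, q, y}
Event 6 (remove 2): removed. Set: {11, 3, q, y}
Event 7 (add 13): added. Set: {11, 13, 3, q, y}
Event 8 (add q): already present, no change. Set: {11, 13, 3, q, y}

Final set: {11, 13, 3, q, y} (size 5)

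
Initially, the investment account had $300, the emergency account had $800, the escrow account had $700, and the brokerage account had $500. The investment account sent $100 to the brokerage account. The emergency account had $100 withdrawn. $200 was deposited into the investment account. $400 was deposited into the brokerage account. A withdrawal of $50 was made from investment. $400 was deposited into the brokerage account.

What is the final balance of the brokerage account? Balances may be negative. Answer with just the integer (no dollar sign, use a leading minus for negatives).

Tracking account balances step by step:
Start: investment=300, emergency=800, escrow=700, brokerage=500
Event 1 (transfer 100 investment -> brokerage): investment: 300 - 100 = 200, brokerage: 500 + 100 = 600. Balances: investment=200, emergency=800, escrow=700, brokerage=600
Event 2 (withdraw 100 from emergency): emergency: 800 - 100 = 700. Balances: investment=200, emergency=700, escrow=700, brokerage=600
Event 3 (deposit 200 to investment): investment: 200 + 200 = 400. Balances: investment=400, emergency=700, escrow=700, brokerage=600
Event 4 (deposit 400 to brokerage): brokerage: 600 + 400 = 1000. Balances: investment=400, emergency=700, escrow=700, brokerage=1000
Event 5 (withdraw 50 from investment): investment: 400 - 50 = 350. Balances: investment=350, emergency=700, escrow=700, brokerage=1000
Event 6 (deposit 400 to brokerage): brokerage: 1000 + 400 = 1400. Balances: investment=350, emergency=700, escrow=700, brokerage=1400

Final balance of brokerage: 1400

Answer: 1400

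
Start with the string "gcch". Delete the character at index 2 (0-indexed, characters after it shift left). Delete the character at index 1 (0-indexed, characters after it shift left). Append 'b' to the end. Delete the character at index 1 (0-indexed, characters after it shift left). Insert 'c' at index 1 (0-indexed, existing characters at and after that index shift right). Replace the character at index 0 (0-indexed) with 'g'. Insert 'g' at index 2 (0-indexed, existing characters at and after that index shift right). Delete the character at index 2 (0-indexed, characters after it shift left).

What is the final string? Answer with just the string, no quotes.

Applying each edit step by step:
Start: "gcch"
Op 1 (delete idx 2 = 'c'): "gcch" -> "gch"
Op 2 (delete idx 1 = 'c'): "gch" -> "gh"
Op 3 (append 'b'): "gh" -> "ghb"
Op 4 (delete idx 1 = 'h'): "ghb" -> "gb"
Op 5 (insert 'c' at idx 1): "gb" -> "gcb"
Op 6 (replace idx 0: 'g' -> 'g'): "gcb" -> "gcb"
Op 7 (insert 'g' at idx 2): "gcb" -> "gcgb"
Op 8 (delete idx 2 = 'g'): "gcgb" -> "gcb"

Answer: gcb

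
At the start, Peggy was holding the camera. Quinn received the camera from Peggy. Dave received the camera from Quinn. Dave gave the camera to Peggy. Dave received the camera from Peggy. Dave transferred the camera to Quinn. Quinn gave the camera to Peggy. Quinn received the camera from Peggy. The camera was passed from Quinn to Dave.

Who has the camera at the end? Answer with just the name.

Answer: Dave

Derivation:
Tracking the camera through each event:
Start: Peggy has the camera.
After event 1: Quinn has the camera.
After event 2: Dave has the camera.
After event 3: Peggy has the camera.
After event 4: Dave has the camera.
After event 5: Quinn has the camera.
After event 6: Peggy has the camera.
After event 7: Quinn has the camera.
After event 8: Dave has the camera.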